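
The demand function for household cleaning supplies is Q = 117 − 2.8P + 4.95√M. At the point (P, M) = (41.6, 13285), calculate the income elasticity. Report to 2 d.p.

0.50

At P = 41.6, M = 13285: Q = 571.060.
Holding P constant, ∂Q/∂M = 4.95/(2√M) = 0.0214731.
η_M = (∂Q/∂M)·(M/Q) = 0.0214731 × (13285/571.060) = 0.50.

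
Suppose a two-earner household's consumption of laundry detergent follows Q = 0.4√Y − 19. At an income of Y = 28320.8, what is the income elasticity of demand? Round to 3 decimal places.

At Y = 28320.8: Q = 48.315.
dQ/dY = 0.4/(2√Y) = 0.00118844 at this income.
η = (dQ/dY)·(Y/Q) = 0.00118844 × (28320.8/48.315) = 0.697.

0.697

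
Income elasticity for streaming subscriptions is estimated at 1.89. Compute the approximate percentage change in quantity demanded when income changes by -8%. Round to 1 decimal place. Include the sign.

%ΔQ ≈ η × %ΔI = 1.89 × (-8%) = -15.1%.

-15.1%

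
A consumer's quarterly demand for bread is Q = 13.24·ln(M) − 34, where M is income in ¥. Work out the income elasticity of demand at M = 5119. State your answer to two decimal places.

0.17

At M = 5119: Q = 79.079.
dQ/dM = 13.24/M = 0.00258644 at this income.
η = (dQ/dM)·(M/Q) = 0.00258644 × (5119/79.079) = 0.17.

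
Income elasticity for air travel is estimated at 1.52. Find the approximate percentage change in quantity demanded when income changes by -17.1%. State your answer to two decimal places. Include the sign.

%ΔQ ≈ η × %ΔI = 1.52 × (-17.1%) = -25.99%.

-25.99%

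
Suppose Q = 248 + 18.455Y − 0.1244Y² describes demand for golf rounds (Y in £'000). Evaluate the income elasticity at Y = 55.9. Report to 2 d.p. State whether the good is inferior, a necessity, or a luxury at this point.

0.29 (necessity)

At Y = 55.9: Q = 890.9081.
dQ/dY = 18.455 − 0.2488Y = 4.54708.
η = (dQ/dY)·(Y/Q) = 4.54708 × (55.9/890.9081) = 0.29.
0 < η < 1 ⇒ necessity.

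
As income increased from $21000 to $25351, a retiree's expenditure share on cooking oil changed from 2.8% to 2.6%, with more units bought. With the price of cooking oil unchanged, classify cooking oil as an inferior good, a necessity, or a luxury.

necessity

Quantity rises but the budget share falls as income rises, so 0 < η < 1.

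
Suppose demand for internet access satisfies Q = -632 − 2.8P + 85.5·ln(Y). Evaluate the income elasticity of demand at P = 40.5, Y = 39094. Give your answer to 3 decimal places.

0.539

At P = 40.5, Y = 39094: Q = 158.653.
Holding P constant, ∂Q/∂Y = 85.5/Y = 0.00218704.
η_Y = (∂Q/∂Y)·(Y/Q) = 0.00218704 × (39094/158.653) = 0.539.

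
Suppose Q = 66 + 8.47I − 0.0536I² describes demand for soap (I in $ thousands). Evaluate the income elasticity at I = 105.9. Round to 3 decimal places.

At I = 105.9: Q = 361.8592.
dQ/dI = 8.47 − 0.1072I = -2.88248.
η = (dQ/dI)·(I/Q) = -2.88248 × (105.9/361.8592) = -0.844.

-0.844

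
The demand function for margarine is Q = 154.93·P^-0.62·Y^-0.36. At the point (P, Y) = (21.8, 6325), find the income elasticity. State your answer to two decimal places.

For a multiplicative demand Q = A·P^α·Y^β, the income elasticity is β everywhere.
Here β = -0.36, so η = -0.36.

-0.36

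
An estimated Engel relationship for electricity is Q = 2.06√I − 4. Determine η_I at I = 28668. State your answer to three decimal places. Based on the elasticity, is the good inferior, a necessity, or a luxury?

At I = 28668: Q = 344.792.
dQ/dI = 2.06/(2√I) = 0.00608329 at this income.
η = (dQ/dI)·(I/Q) = 0.00608329 × (28668/344.792) = 0.506.
Since 0 < η < 1, the good is a necessity.

0.506 (necessity)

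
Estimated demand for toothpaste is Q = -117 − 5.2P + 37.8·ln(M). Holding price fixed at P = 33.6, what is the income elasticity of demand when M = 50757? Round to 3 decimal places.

At P = 33.6, M = 50757: Q = 117.836.
Holding P constant, ∂Q/∂M = 37.8/M = 0.000744725.
η_M = (∂Q/∂M)·(M/Q) = 0.000744725 × (50757/117.836) = 0.321.

0.321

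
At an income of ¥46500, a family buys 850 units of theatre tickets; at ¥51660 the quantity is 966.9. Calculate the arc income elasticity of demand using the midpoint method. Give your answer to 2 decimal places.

ΔQ = 966.9 − 850 = 116.9; midpoint Q̄ = (850 + 966.9)/2 = 908.45.
ΔI = 51660 − 46500 = 5160; midpoint Ī = (46500 + 51660)/2 = 49080.
η = (ΔQ/Q̄) ÷ (ΔI/Ī) = (116.9/908.45) ÷ (5160/49080) = 1.22.

1.22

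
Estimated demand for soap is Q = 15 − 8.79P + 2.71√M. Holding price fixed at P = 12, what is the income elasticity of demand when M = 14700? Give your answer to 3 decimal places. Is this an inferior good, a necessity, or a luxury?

0.690 (necessity)

At P = 12, M = 14700: Q = 238.090.
Holding P constant, ∂Q/∂M = 2.71/(2√M) = 0.0111759.
η_M = (∂Q/∂M)·(M/Q) = 0.0111759 × (14700/238.090) = 0.690.
Since 0 < η < 1, this is a necessity.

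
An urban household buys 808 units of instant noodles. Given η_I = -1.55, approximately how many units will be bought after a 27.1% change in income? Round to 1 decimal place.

%ΔQ ≈ η × %ΔI = -1.55 × 27.1% = -42.005%.
New Q ≈ 808 × (1 − 0.42005) = 468.6.

468.6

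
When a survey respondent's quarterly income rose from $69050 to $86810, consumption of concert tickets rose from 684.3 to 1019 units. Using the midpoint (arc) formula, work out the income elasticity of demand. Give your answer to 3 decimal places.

ΔQ = 1019 − 684.3 = 334.7; midpoint Q̄ = (684.3 + 1019)/2 = 851.65.
ΔI = 86810 − 69050 = 17760; midpoint Ī = (69050 + 86810)/2 = 77930.
η = (ΔQ/Q̄) ÷ (ΔI/Ī) = (334.7/851.65) ÷ (17760/77930) = 1.724.

1.724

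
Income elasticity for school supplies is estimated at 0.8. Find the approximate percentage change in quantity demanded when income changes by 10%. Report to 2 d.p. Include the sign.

8.00%

%ΔQ ≈ η × %ΔI = 0.8 × 10% = 8.00%.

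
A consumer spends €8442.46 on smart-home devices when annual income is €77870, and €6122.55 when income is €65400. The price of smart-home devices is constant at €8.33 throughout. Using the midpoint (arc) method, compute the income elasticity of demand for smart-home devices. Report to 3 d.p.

With a constant price, Q₁ = 8442.46/8.33 = 1013.501 and Q₂ = 6122.55/8.33 = 735.000 (equivalently, work directly with expenditure since P cancels).
Midpoint %ΔQ = (6122.55 − 8442.46)/7282.50 = -0.31856; midpoint %ΔI = (65400 − 77870)/71635 = -0.17408.
η = -0.31856 / -0.17408 = 1.830.

1.830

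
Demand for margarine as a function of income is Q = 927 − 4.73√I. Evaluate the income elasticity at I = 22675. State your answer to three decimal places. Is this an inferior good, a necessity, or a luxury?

At I = 22675: Q = 214.746.
dQ/dI = -4.73/(2√I) = -0.0157057 at this income.
η = (dQ/dI)·(I/Q) = -0.0157057 × (22675/214.746) = -1.658.
Since η < 0, the good is an inferior good.

-1.658 (inferior good)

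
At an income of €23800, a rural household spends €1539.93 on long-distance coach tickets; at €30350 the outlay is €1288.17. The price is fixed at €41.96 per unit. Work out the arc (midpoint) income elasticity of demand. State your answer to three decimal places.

-0.736

With a constant price, Q₁ = 1539.93/41.96 = 36.700 and Q₂ = 1288.17/41.96 = 30.700 (equivalently, work directly with expenditure since P cancels).
Midpoint %ΔQ = (1288.17 − 1539.93)/1414.05 = -0.17804; midpoint %ΔI = (30350 − 23800)/27075 = 0.24192.
η = -0.17804 / 0.24192 = -0.736.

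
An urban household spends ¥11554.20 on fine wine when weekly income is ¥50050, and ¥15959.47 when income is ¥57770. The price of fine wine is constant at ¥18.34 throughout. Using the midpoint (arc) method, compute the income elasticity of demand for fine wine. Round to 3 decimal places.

2.236

With a constant price, Q₁ = 11554.20/18.34 = 630.000 and Q₂ = 15959.47/18.34 = 870.200 (equivalently, work directly with expenditure since P cancels).
Midpoint %ΔQ = (15959.47 − 11554.20)/13756.84 = 0.32022; midpoint %ΔI = (57770 − 50050)/53910 = 0.14320.
η = 0.32022 / 0.14320 = 2.236.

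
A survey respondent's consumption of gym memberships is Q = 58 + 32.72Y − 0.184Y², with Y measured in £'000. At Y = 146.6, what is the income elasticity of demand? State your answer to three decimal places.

-3.457

At Y = 146.6: Q = 900.3050.
dQ/dY = 32.72 − 0.368Y = -21.22880.
η = (dQ/dY)·(Y/Q) = -21.22880 × (146.6/900.3050) = -3.457.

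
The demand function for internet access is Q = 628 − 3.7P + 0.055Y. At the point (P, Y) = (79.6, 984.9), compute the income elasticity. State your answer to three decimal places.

At P = 79.6, Y = 984.9: Q = 387.650.
Holding P constant, ∂Q/∂Y = 0.055.
η_Y = (∂Q/∂Y)·(Y/Q) = 0.055 × (984.9/387.650) = 0.140.

0.140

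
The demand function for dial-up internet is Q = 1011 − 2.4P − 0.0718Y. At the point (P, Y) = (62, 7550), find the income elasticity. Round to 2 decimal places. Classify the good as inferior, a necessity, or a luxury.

-1.69 (inferior good)

At P = 62, Y = 7550: Q = 320.110.
Holding P constant, ∂Q/∂Y = −0.0718.
η_Y = (∂Q/∂Y)·(Y/Q) = -0.0718 × (7550/320.110) = -1.69.
Since η < 0, this is an inferior good.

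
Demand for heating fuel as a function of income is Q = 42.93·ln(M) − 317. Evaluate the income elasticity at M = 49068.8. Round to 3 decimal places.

0.293

At M = 49068.8: Q = 146.686.
dQ/dM = 42.93/M = 0.000874894 at this income.
η = (dQ/dM)·(M/Q) = 0.000874894 × (49068.8/146.686) = 0.293.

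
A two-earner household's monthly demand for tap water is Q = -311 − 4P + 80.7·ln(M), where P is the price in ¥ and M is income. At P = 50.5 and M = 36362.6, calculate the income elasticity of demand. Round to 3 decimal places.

At P = 50.5, M = 36362.6: Q = 334.455.
Holding P constant, ∂Q/∂M = 80.7/M = 0.00221931.
η_M = (∂Q/∂M)·(M/Q) = 0.00221931 × (36362.6/334.455) = 0.241.

0.241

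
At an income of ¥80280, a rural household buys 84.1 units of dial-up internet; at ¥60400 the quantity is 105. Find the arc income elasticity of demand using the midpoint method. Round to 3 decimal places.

ΔQ = 105 − 84.1 = 20.9; midpoint Q̄ = (84.1 + 105)/2 = 94.55.
ΔI = 60400 − 80280 = -19880; midpoint Ī = (80280 + 60400)/2 = 70340.
η = (ΔQ/Q̄) ÷ (ΔI/Ī) = (20.9/94.55) ÷ (-19880/70340) = -0.782.

-0.782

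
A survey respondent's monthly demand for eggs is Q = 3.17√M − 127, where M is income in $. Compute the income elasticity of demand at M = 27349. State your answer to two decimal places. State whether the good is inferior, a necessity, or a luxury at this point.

At M = 27349: Q = 397.240.
dQ/dM = 3.17/(2√M) = 0.00958426 at this income.
η = (dQ/dM)·(M/Q) = 0.00958426 × (27349/397.240) = 0.66.
Since 0 < η < 1, the good is a necessity.

0.66 (necessity)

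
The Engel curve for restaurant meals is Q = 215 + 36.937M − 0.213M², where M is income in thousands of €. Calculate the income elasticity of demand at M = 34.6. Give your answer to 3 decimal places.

At M = 34.6: Q = 1238.0251.
dQ/dM = 36.937 − 0.426M = 22.19740.
η = (dQ/dM)·(M/Q) = 22.19740 × (34.6/1238.0251) = 0.620.

0.620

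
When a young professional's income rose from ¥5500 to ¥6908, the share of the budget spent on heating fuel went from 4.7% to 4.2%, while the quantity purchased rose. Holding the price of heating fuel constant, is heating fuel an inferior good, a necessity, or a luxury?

necessity

Quantity rises but the budget share falls as income rises, so 0 < η < 1.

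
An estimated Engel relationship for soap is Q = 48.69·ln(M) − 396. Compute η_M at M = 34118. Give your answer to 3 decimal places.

0.434

At M = 34118: Q = 112.206.
dQ/dM = 48.69/M = 0.00142711 at this income.
η = (dQ/dM)·(M/Q) = 0.00142711 × (34118/112.206) = 0.434.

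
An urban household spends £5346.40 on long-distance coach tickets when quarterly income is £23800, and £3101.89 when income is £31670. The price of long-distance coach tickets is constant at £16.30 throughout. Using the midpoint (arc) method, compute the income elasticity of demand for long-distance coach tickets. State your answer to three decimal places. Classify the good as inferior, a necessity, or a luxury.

-1.873 (inferior good)

With a constant price, Q₁ = 5346.40/16.30 = 328.000 and Q₂ = 3101.89/16.30 = 190.300 (equivalently, work directly with expenditure since P cancels).
Midpoint %ΔQ = (3101.89 − 5346.40)/4224.14 = -0.53135; midpoint %ΔI = (31670 − 23800)/27735 = 0.28376.
η = -0.53135 / 0.28376 = -1.873.
η < 0 ⇒ inferior good.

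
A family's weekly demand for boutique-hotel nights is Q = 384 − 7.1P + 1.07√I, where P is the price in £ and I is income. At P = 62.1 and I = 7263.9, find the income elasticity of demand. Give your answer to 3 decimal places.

At P = 62.1, I = 7263.9: Q = 34.285.
Holding P constant, ∂Q/∂I = 1.07/(2√I) = 0.00627724.
η_I = (∂Q/∂I)·(I/Q) = 0.00627724 × (7263.9/34.285) = 1.330.

1.330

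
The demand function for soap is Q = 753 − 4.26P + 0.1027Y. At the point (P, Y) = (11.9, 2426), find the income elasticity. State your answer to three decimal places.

0.262

At P = 11.9, Y = 2426: Q = 951.456.
Holding P constant, ∂Q/∂Y = 0.1027.
η_Y = (∂Q/∂Y)·(Y/Q) = 0.1027 × (2426/951.456) = 0.262.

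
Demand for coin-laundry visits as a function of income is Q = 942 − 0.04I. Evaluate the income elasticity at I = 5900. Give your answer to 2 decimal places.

-0.33

At I = 5900: Q = 706.000.
dQ/dI = −0.04.
η = (dQ/dI)·(I/Q) = -0.04 × (5900/706.000) = -0.33.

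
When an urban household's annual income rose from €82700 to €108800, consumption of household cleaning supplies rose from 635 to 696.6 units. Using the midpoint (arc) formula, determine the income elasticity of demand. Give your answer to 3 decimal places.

0.339

ΔQ = 696.6 − 635 = 61.6; midpoint Q̄ = (635 + 696.6)/2 = 665.8.
ΔI = 108800 − 82700 = 26100; midpoint Ī = (82700 + 108800)/2 = 95750.
η = (ΔQ/Q̄) ÷ (ΔI/Ī) = (61.6/665.8) ÷ (26100/95750) = 0.339.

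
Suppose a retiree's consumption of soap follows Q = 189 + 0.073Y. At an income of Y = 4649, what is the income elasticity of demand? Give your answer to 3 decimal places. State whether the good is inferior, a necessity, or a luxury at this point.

0.642 (necessity)

At Y = 4649: Q = 528.377.
dQ/dY = 0.073.
η = (dQ/dY)·(Y/Q) = 0.073 × (4649/528.377) = 0.642.
Since 0 < η < 1, the good is a necessity.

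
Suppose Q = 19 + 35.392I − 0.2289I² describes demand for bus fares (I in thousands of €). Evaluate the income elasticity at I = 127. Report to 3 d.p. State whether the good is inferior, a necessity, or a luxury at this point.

-3.515 (inferior good)

At I = 127: Q = 821.8559.
dQ/dI = 35.392 − 0.4578I = -22.74860.
η = (dQ/dI)·(I/Q) = -22.74860 × (127/821.8559) = -3.515.
η < 0 ⇒ inferior good.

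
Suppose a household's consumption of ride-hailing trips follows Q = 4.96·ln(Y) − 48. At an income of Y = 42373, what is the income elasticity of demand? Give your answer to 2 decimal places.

1.02

At Y = 42373: Q = 4.845.
dQ/dY = 4.96/Y = 0.000117056 at this income.
η = (dQ/dY)·(Y/Q) = 0.000117056 × (42373/4.845) = 1.02.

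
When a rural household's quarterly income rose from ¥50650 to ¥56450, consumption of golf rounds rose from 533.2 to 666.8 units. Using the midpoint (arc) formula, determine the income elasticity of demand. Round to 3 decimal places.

ΔQ = 666.8 − 533.2 = 133.6; midpoint Q̄ = (533.2 + 666.8)/2 = 600.
ΔI = 56450 − 50650 = 5800; midpoint Ī = (50650 + 56450)/2 = 53550.
η = (ΔQ/Q̄) ÷ (ΔI/Ī) = (133.6/600) ÷ (5800/53550) = 2.056.

2.056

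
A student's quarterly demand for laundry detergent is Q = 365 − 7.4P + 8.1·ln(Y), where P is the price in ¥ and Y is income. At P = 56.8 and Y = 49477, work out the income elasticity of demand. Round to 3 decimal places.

At P = 56.8, Y = 49477: Q = 32.235.
Holding P constant, ∂Q/∂Y = 8.1/Y = 0.000163712.
η_Y = (∂Q/∂Y)·(Y/Q) = 0.000163712 × (49477/32.235) = 0.251.

0.251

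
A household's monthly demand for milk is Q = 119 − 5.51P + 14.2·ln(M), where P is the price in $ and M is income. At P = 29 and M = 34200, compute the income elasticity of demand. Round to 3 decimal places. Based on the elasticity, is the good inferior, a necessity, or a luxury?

At P = 29, M = 34200: Q = 107.458.
Holding P constant, ∂Q/∂M = 14.2/M = 0.000415205.
η_M = (∂Q/∂M)·(M/Q) = 0.000415205 × (34200/107.458) = 0.132.
Since 0 < η < 1, this is a necessity.

0.132 (necessity)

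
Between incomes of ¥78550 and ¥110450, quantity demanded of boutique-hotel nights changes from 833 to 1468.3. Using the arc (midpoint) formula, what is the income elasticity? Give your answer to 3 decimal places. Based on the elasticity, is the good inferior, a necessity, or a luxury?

1.636 (luxury)

ΔQ = 1468.3 − 833 = 635.3; midpoint Q̄ = (833 + 1468.3)/2 = 1150.65.
ΔI = 110450 − 78550 = 31900; midpoint Ī = (78550 + 110450)/2 = 94500.
η = (ΔQ/Q̄) ÷ (ΔI/Ī) = (635.3/1150.65) ÷ (31900/94500) = 1.636.
η > 1 ⇒ luxury.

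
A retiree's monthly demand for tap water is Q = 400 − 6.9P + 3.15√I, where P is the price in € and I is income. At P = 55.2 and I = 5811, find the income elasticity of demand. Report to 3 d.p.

0.463

At P = 55.2, I = 5811: Q = 259.244.
Holding P constant, ∂Q/∂I = 3.15/(2√I) = 0.0206612.
η_I = (∂Q/∂I)·(I/Q) = 0.0206612 × (5811/259.244) = 0.463.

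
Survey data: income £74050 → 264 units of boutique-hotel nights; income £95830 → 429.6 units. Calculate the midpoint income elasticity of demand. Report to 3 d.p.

ΔQ = 429.6 − 264 = 165.6; midpoint Q̄ = (264 + 429.6)/2 = 346.8.
ΔI = 95830 − 74050 = 21780; midpoint Ī = (74050 + 95830)/2 = 84940.
η = (ΔQ/Q̄) ÷ (ΔI/Ī) = (165.6/346.8) ÷ (21780/84940) = 1.862.

1.862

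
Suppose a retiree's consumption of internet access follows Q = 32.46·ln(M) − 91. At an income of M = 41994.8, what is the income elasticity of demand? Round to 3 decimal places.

0.128

At M = 41994.8: Q = 254.546.
dQ/dM = 32.46/M = 0.000772953 at this income.
η = (dQ/dM)·(M/Q) = 0.000772953 × (41994.8/254.546) = 0.128.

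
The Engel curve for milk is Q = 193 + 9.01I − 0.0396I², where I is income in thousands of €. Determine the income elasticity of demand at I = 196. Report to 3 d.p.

At I = 196: Q = 437.6864.
dQ/dI = 9.01 − 0.0792I = -6.51320.
η = (dQ/dI)·(I/Q) = -6.51320 × (196/437.6864) = -2.917.

-2.917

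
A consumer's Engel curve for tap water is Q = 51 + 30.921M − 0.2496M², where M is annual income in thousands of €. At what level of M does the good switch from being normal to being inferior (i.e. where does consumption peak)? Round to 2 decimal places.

61.94

dQ/dM = 30.921 − 0.4992M.
The good is inferior where dQ/dM < 0. Setting dQ/dM = 0 gives M = 30.921 / 0.4992 = 61.94.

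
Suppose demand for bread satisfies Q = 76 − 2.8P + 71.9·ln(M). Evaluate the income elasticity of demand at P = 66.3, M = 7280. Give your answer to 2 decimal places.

0.14

At P = 66.3, M = 7280: Q = 529.759.
Holding P constant, ∂Q/∂M = 71.9/M = 0.00987637.
η_M = (∂Q/∂M)·(M/Q) = 0.00987637 × (7280/529.759) = 0.14.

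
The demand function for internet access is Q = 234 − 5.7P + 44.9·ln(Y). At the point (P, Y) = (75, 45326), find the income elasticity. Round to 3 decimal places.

0.156

At P = 75, Y = 45326: Q = 287.901.
Holding P constant, ∂Q/∂Y = 44.9/Y = 0.000990601.
η_Y = (∂Q/∂Y)·(Y/Q) = 0.000990601 × (45326/287.901) = 0.156.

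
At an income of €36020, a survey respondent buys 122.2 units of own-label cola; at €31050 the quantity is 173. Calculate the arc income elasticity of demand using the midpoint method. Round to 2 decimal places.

-2.32

ΔQ = 173 − 122.2 = 50.8; midpoint Q̄ = (122.2 + 173)/2 = 147.6.
ΔI = 31050 − 36020 = -4970; midpoint Ī = (36020 + 31050)/2 = 33535.
η = (ΔQ/Q̄) ÷ (ΔI/Ī) = (50.8/147.6) ÷ (-4970/33535) = -2.32.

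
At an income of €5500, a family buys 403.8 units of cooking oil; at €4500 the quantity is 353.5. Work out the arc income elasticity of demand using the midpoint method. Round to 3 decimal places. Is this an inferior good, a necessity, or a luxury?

0.664 (necessity)

ΔQ = 353.5 − 403.8 = -50.3; midpoint Q̄ = (403.8 + 353.5)/2 = 378.65.
ΔI = 4500 − 5500 = -1000; midpoint Ī = (5500 + 4500)/2 = 5000.
η = (ΔQ/Q̄) ÷ (ΔI/Ī) = (-50.3/378.65) ÷ (-1000/5000) = 0.664.
0 < η < 1 ⇒ necessity.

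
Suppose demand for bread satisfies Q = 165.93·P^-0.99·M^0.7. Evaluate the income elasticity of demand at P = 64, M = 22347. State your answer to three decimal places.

For a multiplicative demand Q = A·P^α·M^β, the income elasticity is β everywhere.
Here β = 0.7, so η = 0.700.

0.700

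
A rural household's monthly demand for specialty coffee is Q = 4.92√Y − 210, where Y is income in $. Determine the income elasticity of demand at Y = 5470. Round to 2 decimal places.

1.18

At Y = 5470: Q = 153.880.
dQ/dY = 4.92/(2√Y) = 0.0332615 at this income.
η = (dQ/dY)·(Y/Q) = 0.0332615 × (5470/153.880) = 1.18.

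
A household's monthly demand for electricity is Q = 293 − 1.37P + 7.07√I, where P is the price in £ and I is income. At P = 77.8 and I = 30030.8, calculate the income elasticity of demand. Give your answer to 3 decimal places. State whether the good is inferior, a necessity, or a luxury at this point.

At P = 77.8, I = 30030.8: Q = 1411.602.
Holding P constant, ∂Q/∂I = 7.07/(2√I) = 0.0203989.
η_I = (∂Q/∂I)·(I/Q) = 0.0203989 × (30030.8/1411.602) = 0.434.
Since 0 < η < 1, this is a necessity.

0.434 (necessity)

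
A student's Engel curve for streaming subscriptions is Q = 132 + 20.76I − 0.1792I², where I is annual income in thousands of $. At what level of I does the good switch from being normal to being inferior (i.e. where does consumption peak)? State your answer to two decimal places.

dQ/dI = 20.76 − 0.3584I.
The good is inferior where dQ/dI < 0. Setting dQ/dI = 0 gives I = 20.76 / 0.3584 = 57.92.

57.92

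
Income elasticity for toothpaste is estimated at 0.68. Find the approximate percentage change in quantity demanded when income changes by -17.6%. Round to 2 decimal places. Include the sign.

-11.97%

%ΔQ ≈ η × %ΔI = 0.68 × (-17.6%) = -11.97%.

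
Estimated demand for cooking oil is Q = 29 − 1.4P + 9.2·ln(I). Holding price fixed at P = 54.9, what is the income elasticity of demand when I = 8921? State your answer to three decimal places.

At P = 54.9, I = 8921: Q = 35.825.
Holding P constant, ∂Q/∂I = 9.2/I = 0.00103127.
η_I = (∂Q/∂I)·(I/Q) = 0.00103127 × (8921/35.825) = 0.257.

0.257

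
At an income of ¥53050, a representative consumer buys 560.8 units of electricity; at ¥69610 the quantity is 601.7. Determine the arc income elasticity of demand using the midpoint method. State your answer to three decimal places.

0.261

ΔQ = 601.7 − 560.8 = 40.9; midpoint Q̄ = (560.8 + 601.7)/2 = 581.25.
ΔI = 69610 − 53050 = 16560; midpoint Ī = (53050 + 69610)/2 = 61330.
η = (ΔQ/Q̄) ÷ (ΔI/Ī) = (40.9/581.25) ÷ (16560/61330) = 0.261.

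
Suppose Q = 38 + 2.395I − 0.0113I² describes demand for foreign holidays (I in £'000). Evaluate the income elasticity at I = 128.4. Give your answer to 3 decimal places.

At I = 128.4: Q = 159.2199.
dQ/dI = 2.395 − 0.0226I = -0.50684.
η = (dQ/dI)·(I/Q) = -0.50684 × (128.4/159.2199) = -0.409.

-0.409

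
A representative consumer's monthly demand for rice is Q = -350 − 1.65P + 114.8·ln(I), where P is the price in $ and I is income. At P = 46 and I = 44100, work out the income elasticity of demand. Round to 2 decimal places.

0.14

At P = 46, I = 44100: Q = 801.796.
Holding P constant, ∂Q/∂I = 114.8/I = 0.00260317.
η_I = (∂Q/∂I)·(I/Q) = 0.00260317 × (44100/801.796) = 0.14.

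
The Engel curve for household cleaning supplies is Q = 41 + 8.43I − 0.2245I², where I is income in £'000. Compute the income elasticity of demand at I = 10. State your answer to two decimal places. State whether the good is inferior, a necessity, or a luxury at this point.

At I = 10: Q = 102.8500.
dQ/dI = 8.43 − 0.449I = 3.94000.
η = (dQ/dI)·(I/Q) = 3.94000 × (10/102.8500) = 0.38.
0 < η < 1 ⇒ necessity.

0.38 (necessity)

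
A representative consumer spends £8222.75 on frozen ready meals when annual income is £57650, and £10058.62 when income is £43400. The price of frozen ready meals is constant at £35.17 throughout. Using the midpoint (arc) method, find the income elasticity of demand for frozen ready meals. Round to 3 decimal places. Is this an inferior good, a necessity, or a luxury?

-0.712 (inferior good)

With a constant price, Q₁ = 8222.75/35.17 = 233.800 and Q₂ = 10058.62/35.17 = 286.000 (equivalently, work directly with expenditure since P cancels).
Midpoint %ΔQ = (10058.62 − 8222.75)/9140.69 = 0.20085; midpoint %ΔI = (43400 − 57650)/50525 = -0.28204.
η = 0.20085 / -0.28204 = -0.712.
η < 0 ⇒ inferior good.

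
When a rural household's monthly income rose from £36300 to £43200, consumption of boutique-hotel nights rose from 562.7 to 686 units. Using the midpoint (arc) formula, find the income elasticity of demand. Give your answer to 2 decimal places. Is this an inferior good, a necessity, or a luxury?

1.14 (luxury)

ΔQ = 686 − 562.7 = 123.3; midpoint Q̄ = (562.7 + 686)/2 = 624.35.
ΔI = 43200 − 36300 = 6900; midpoint Ī = (36300 + 43200)/2 = 39750.
η = (ΔQ/Q̄) ÷ (ΔI/Ī) = (123.3/624.35) ÷ (6900/39750) = 1.14.
η > 1 ⇒ luxury.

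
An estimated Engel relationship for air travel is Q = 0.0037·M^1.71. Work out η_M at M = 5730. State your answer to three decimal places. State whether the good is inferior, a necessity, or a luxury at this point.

1.710 (luxury)

For Q = A·M^β the income elasticity is constant and equal to β.
Here β = 1.71, so η = 1.710.
Since η > 1, the good is a luxury.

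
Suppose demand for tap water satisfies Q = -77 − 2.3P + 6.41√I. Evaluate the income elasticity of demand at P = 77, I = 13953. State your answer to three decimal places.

At P = 77, I = 13953: Q = 503.067.
Holding P constant, ∂Q/∂I = 6.41/(2√I) = 0.0271328.
η_I = (∂Q/∂I)·(I/Q) = 0.0271328 × (13953/503.067) = 0.753.

0.753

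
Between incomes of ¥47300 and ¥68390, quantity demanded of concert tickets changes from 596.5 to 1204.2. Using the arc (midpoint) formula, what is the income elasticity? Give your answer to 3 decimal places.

ΔQ = 1204.2 − 596.5 = 607.7; midpoint Q̄ = (596.5 + 1204.2)/2 = 900.35.
ΔI = 68390 − 47300 = 21090; midpoint Ī = (47300 + 68390)/2 = 57845.
η = (ΔQ/Q̄) ÷ (ΔI/Ī) = (607.7/900.35) ÷ (21090/57845) = 1.851.

1.851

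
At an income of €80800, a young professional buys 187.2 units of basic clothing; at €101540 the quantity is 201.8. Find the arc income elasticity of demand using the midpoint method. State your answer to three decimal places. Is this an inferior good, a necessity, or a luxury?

0.330 (necessity)

ΔQ = 201.8 − 187.2 = 14.6; midpoint Q̄ = (187.2 + 201.8)/2 = 194.5.
ΔI = 101540 − 80800 = 20740; midpoint Ī = (80800 + 101540)/2 = 91170.
η = (ΔQ/Q̄) ÷ (ΔI/Ī) = (14.6/194.5) ÷ (20740/91170) = 0.330.
0 < η < 1 ⇒ necessity.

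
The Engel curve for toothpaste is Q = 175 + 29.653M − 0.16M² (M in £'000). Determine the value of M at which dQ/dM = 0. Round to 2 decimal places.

dQ/dM = 29.653 − 0.32M.
The good is inferior where dQ/dM < 0. Setting dQ/dM = 0 gives M = 29.653 / 0.32 = 92.67.

92.67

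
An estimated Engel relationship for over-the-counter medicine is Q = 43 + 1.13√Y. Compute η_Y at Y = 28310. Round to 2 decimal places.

0.41

At Y = 28310: Q = 233.129.
dQ/dY = 1.13/(2√Y) = 0.00335798 at this income.
η = (dQ/dY)·(Y/Q) = 0.00335798 × (28310/233.129) = 0.41.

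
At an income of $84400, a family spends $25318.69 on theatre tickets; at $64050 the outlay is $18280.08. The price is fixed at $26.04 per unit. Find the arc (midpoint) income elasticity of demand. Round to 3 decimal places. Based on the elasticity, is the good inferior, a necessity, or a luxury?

With a constant price, Q₁ = 25318.69/26.04 = 972.300 and Q₂ = 18280.08/26.04 = 702.000 (equivalently, work directly with expenditure since P cancels).
Midpoint %ΔQ = (18280.08 − 25318.69)/21799.39 = -0.32288; midpoint %ΔI = (64050 − 84400)/74225 = -0.27417.
η = -0.32288 / -0.27417 = 1.178.
η > 1 ⇒ luxury.

1.178 (luxury)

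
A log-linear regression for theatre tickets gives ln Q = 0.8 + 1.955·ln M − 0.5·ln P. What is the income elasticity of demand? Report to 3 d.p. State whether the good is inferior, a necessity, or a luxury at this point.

1.955 (luxury)

In a log-linear demand, the coefficient on ln M is the income elasticity.
So η = 1.955.
η > 1 ⇒ luxury.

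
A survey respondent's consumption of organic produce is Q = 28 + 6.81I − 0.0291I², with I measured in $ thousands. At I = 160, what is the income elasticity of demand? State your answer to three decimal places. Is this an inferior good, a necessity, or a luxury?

At I = 160: Q = 372.6400.
dQ/dI = 6.81 − 0.0582I = -2.50200.
η = (dQ/dI)·(I/Q) = -2.50200 × (160/372.6400) = -1.074.
η < 0 ⇒ inferior good.

-1.074 (inferior good)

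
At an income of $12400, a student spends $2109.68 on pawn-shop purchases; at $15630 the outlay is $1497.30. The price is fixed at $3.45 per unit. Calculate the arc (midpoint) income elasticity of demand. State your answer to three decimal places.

With a constant price, Q₁ = 2109.68/3.45 = 611.501 and Q₂ = 1497.30/3.45 = 434.000 (equivalently, work directly with expenditure since P cancels).
Midpoint %ΔQ = (1497.30 − 2109.68)/1803.49 = -0.33955; midpoint %ΔI = (15630 − 12400)/14015 = 0.23047.
η = -0.33955 / 0.23047 = -1.473.

-1.473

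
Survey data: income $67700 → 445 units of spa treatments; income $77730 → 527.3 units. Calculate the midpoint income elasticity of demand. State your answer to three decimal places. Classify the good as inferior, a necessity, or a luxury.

ΔQ = 527.3 − 445 = 82.3; midpoint Q̄ = (445 + 527.3)/2 = 486.15.
ΔI = 77730 − 67700 = 10030; midpoint Ī = (67700 + 77730)/2 = 72715.
η = (ΔQ/Q̄) ÷ (ΔI/Ī) = (82.3/486.15) ÷ (10030/72715) = 1.227.
η > 1 ⇒ luxury.

1.227 (luxury)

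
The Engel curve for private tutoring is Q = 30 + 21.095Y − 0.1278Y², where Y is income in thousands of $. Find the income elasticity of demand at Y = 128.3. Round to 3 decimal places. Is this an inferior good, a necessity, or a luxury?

-2.372 (inferior good)

At Y = 128.3: Q = 632.7868.
dQ/dY = 21.095 − 0.2556Y = -11.69848.
η = (dQ/dY)·(Y/Q) = -11.69848 × (128.3/632.7868) = -2.372.
η < 0 ⇒ inferior good.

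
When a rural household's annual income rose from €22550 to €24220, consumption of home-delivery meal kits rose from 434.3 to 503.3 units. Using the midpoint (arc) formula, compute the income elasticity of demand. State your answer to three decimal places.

ΔQ = 503.3 − 434.3 = 69; midpoint Q̄ = (434.3 + 503.3)/2 = 468.8.
ΔI = 24220 − 22550 = 1670; midpoint Ī = (22550 + 24220)/2 = 23385.
η = (ΔQ/Q̄) ÷ (ΔI/Ī) = (69/468.8) ÷ (1670/23385) = 2.061.

2.061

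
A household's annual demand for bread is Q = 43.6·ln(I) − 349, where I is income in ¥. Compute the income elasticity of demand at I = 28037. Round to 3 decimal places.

0.447

At I = 28037: Q = 97.520.
dQ/dI = 43.6/I = 0.00155509 at this income.
η = (dQ/dI)·(I/Q) = 0.00155509 × (28037/97.520) = 0.447.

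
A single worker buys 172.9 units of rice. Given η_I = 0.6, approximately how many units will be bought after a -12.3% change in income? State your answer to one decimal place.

%ΔQ ≈ η × %ΔI = 0.6 × (-12.3%) = -7.38%.
New Q ≈ 172.9 × (1 − 0.0738) = 160.1.

160.1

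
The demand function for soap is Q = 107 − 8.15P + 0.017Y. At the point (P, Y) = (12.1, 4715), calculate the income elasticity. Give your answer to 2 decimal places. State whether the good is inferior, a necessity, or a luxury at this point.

At P = 12.1, Y = 4715: Q = 88.540.
Holding P constant, ∂Q/∂Y = 0.017.
η_Y = (∂Q/∂Y)·(Y/Q) = 0.017 × (4715/88.540) = 0.91.
Since 0 < η < 1, this is a necessity.

0.91 (necessity)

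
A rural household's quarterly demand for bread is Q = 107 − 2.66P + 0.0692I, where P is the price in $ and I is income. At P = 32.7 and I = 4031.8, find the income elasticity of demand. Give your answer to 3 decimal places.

0.933

At P = 32.7, I = 4031.8: Q = 299.019.
Holding P constant, ∂Q/∂I = 0.0692.
η_I = (∂Q/∂I)·(I/Q) = 0.0692 × (4031.8/299.019) = 0.933.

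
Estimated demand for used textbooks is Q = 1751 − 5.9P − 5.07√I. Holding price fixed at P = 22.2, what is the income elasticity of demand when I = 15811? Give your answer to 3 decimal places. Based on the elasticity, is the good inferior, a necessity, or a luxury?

At P = 22.2, I = 15811: Q = 982.509.
Holding P constant, ∂Q/∂I = -5.07/(2√I) = -0.0201604.
η_I = (∂Q/∂I)·(I/Q) = -0.0201604 × (15811/982.509) = -0.324.
Since η < 0, this is an inferior good.

-0.324 (inferior good)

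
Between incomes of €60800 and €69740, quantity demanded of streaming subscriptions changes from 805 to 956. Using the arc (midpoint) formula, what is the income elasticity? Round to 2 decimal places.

1.25

ΔQ = 956 − 805 = 151; midpoint Q̄ = (805 + 956)/2 = 880.5.
ΔI = 69740 − 60800 = 8940; midpoint Ī = (60800 + 69740)/2 = 65270.
η = (ΔQ/Q̄) ÷ (ΔI/Ī) = (151/880.5) ÷ (8940/65270) = 1.25.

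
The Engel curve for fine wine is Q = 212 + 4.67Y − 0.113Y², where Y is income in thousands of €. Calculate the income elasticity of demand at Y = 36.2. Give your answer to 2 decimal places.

At Y = 36.2: Q = 232.9743.
dQ/dY = 4.67 − 0.226Y = -3.51120.
η = (dQ/dY)·(Y/Q) = -3.51120 × (36.2/232.9743) = -0.55.

-0.55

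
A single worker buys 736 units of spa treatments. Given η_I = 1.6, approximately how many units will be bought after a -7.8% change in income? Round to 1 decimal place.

644.1

%ΔQ ≈ η × %ΔI = 1.6 × (-7.8%) = -12.48%.
New Q ≈ 736 × (1 − 0.1248) = 644.1.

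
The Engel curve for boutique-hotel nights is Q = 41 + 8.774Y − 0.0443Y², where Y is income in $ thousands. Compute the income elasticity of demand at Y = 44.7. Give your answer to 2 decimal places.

0.62

At Y = 44.7: Q = 344.6824.
dQ/dY = 8.774 − 0.0886Y = 4.81358.
η = (dQ/dY)·(Y/Q) = 4.81358 × (44.7/344.6824) = 0.62.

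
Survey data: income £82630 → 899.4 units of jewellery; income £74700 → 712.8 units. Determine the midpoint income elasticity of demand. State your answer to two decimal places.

2.30

ΔQ = 712.8 − 899.4 = -186.6; midpoint Q̄ = (899.4 + 712.8)/2 = 806.1.
ΔI = 74700 − 82630 = -7930; midpoint Ī = (82630 + 74700)/2 = 78665.
η = (ΔQ/Q̄) ÷ (ΔI/Ī) = (-186.6/806.1) ÷ (-7930/78665) = 2.30.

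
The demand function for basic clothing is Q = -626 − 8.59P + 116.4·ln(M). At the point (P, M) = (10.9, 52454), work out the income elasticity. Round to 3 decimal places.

0.213

At P = 10.9, M = 52454: Q = 545.368.
Holding P constant, ∂Q/∂M = 116.4/M = 0.00221909.
η_M = (∂Q/∂M)·(M/Q) = 0.00221909 × (52454/545.368) = 0.213.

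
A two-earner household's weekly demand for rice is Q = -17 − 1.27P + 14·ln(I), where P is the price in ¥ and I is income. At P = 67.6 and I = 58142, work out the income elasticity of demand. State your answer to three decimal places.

0.276

At P = 67.6, I = 58142: Q = 50.737.
Holding P constant, ∂Q/∂I = 14/I = 0.00024079.
η_I = (∂Q/∂I)·(I/Q) = 0.00024079 × (58142/50.737) = 0.276.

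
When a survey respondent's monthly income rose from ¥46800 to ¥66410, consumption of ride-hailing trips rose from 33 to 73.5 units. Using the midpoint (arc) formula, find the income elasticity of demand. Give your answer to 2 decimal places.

ΔQ = 73.5 − 33 = 40.5; midpoint Q̄ = (33 + 73.5)/2 = 53.25.
ΔI = 66410 − 46800 = 19610; midpoint Ī = (46800 + 66410)/2 = 56605.
η = (ΔQ/Q̄) ÷ (ΔI/Ī) = (40.5/53.25) ÷ (19610/56605) = 2.20.

2.20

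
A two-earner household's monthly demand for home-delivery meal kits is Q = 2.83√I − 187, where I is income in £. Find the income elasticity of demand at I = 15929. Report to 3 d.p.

At I = 15929: Q = 170.175.
dQ/dI = 2.83/(2√I) = 0.0112115 at this income.
η = (dQ/dI)·(I/Q) = 0.0112115 × (15929/170.175) = 1.049.

1.049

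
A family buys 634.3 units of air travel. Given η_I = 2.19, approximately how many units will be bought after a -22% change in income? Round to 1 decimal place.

%ΔQ ≈ η × %ΔI = 2.19 × (-22%) = -48.18%.
New Q ≈ 634.3 × (1 − 0.4818) = 328.7.

328.7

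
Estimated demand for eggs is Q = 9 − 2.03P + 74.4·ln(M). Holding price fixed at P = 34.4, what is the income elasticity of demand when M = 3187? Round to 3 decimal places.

0.138

At P = 34.4, M = 3187: Q = 539.341.
Holding P constant, ∂Q/∂M = 74.4/M = 0.0233448.
η_M = (∂Q/∂M)·(M/Q) = 0.0233448 × (3187/539.341) = 0.138.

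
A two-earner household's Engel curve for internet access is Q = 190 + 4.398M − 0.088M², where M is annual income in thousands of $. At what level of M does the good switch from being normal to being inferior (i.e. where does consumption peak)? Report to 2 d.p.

dQ/dM = 4.398 − 0.176M.
The good is inferior where dQ/dM < 0. Setting dQ/dM = 0 gives M = 4.398 / 0.176 = 24.99.

24.99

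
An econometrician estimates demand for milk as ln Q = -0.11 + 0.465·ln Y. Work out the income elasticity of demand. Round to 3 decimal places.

In a log-linear demand, the coefficient on ln Y is the income elasticity.
So η = 0.465.

0.465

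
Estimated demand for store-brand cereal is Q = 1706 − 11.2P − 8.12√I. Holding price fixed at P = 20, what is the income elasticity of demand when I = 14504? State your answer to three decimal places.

At P = 20, I = 14504: Q = 504.088.
Holding P constant, ∂Q/∂I = -8.12/(2√I) = -0.0337118.
η_I = (∂Q/∂I)·(I/Q) = -0.0337118 × (14504/504.088) = -0.970.

-0.970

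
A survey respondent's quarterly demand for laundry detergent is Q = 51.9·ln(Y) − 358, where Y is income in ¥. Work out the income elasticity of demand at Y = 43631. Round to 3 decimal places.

0.264

At Y = 43631: Q = 196.475.
dQ/dY = 51.9/Y = 0.00118952 at this income.
η = (dQ/dY)·(Y/Q) = 0.00118952 × (43631/196.475) = 0.264.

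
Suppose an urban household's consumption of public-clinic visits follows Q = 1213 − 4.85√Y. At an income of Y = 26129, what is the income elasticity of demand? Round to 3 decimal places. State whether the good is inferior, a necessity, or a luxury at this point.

-0.914 (inferior good)

At Y = 26129: Q = 429.023.
dQ/dY = -4.85/(2√Y) = -0.015002 at this income.
η = (dQ/dY)·(Y/Q) = -0.015002 × (26129/429.023) = -0.914.
Since η < 0, the good is an inferior good.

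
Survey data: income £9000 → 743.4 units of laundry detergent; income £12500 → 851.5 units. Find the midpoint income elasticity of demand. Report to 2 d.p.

0.42

ΔQ = 851.5 − 743.4 = 108.1; midpoint Q̄ = (743.4 + 851.5)/2 = 797.45.
ΔI = 12500 − 9000 = 3500; midpoint Ī = (9000 + 12500)/2 = 10750.
η = (ΔQ/Q̄) ÷ (ΔI/Ī) = (108.1/797.45) ÷ (3500/10750) = 0.42.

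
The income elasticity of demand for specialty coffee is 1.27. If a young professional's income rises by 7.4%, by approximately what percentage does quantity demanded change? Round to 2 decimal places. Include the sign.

9.40%

%ΔQ ≈ η × %ΔI = 1.27 × 7.4% = 9.40%.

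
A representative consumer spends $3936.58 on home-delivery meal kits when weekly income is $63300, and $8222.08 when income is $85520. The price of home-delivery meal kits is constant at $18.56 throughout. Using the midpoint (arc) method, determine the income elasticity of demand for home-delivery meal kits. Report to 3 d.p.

2.361

With a constant price, Q₁ = 3936.58/18.56 = 212.100 and Q₂ = 8222.08/18.56 = 443.000 (equivalently, work directly with expenditure since P cancels).
Midpoint %ΔQ = (8222.08 − 3936.58)/6079.33 = 0.70493; midpoint %ΔI = (85520 − 63300)/74410 = 0.29862.
η = 0.70493 / 0.29862 = 2.361.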